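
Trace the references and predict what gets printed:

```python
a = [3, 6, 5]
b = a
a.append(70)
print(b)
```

Key concept: basic list aliasing.
Step by step:
`a = [3, 6, 5]` → a = [3, 6, 5]
`b = a` → b = [3, 6, 5] (same object as a)
`a.append(70)` → a = [3, 6, 5, 70] (same object as b); b = [3, 6, 5, 70] (same object as a)
`print(b)` → prints [3, 6, 5, 70]

Answer: [3, 6, 5, 70]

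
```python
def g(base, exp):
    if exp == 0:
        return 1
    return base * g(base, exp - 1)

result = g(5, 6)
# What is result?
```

g(5, 6) = 5 * 5 * 5 * 5 * 5 * 5 = 15625

Answer: 15625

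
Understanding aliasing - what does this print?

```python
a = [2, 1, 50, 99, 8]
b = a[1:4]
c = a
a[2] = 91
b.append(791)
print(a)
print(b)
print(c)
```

Key concept: slice vs alias.
Step by step:
`a = [2, 1, 50, 99, 8]` → a = [2, 1, 50, 99, 8]
`b = a[1:4]` → b = [1, 50, 99]
`c = a` → c = [2, 1, 50, 99, 8] (same object as a)
`a[2] = 91` → a = [2, 1, 91, 99, 8] (same object as c); c = [2, 1, 91, 99, 8] (same object as a)
`b.append(791)` → b = [1, 50, 99, 791]
`print(a)` → prints [2, 1, 91, 99, 8]
`print(b)` → prints [1, 50, 99, 791]
`print(c)` → prints [2, 1, 91, 99, 8]

Answer:
[2, 1, 91, 99, 8]
[1, 50, 99, 791]
[2, 1, 91, 99, 8]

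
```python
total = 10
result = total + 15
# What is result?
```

Trace:
`total = 10` → total = 10
`result = total + 15` → result = 25
So result = 25

Answer: 25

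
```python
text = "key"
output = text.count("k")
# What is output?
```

Trace:
`text = "key"` → text = 'key'
`output = text.count("k")` → output = 1
So output = 1

Answer: 1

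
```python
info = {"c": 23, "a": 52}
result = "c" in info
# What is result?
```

Trace:
`info = {"c": 23, "a": 52}` → info = {'c': 23, 'a': 52}
`result = "c" in info` → result = True
So result = True

Answer: True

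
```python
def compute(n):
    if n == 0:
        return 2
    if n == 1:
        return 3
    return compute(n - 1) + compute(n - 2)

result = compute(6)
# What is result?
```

Build up from base cases: compute(0)=2, compute(1)=3, compute(2)=5, compute(3)=8, compute(4)=13, compute(5)=21, compute(6)=34

Answer: 34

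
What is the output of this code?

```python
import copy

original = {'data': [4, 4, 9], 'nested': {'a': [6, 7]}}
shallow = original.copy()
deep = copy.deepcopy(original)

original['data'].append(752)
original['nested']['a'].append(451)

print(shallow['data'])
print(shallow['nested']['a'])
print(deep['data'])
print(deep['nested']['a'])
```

Key concept: comparing shallow vs deep copy.
Step by step:
`original = {'data': [4, 4, 9], 'nested': {'a': [6, 7]}}` → original = {'data': [4, 4, 9], 'nested': {'a': [6, 7]}}
`shallow = original.copy()` → shallow = {'data': [4, 4, 9], 'nested': {'a': [6, 7]}}
`deep = copy.deepcopy(original)` → deep = {'data': [4, 4, 9], 'nested': {'a': [6, 7]}}
`original['data'].append(752)` → original = {'data': [4, 4, 9, 752], 'nested': {'a': [6, 7]}}; shallow = {'data': [4, 4, 9, 752], 'nested': {'a': [6, 7]}}
`original['nested']['a'].append(451)` → original = {'data': [4, 4, 9, 752], 'nested': {'a': [6, 7, 451]}}; shallow = {'data': [4, 4, 9, 752], 'nested': {'a': [6, 7, 451]}}
`print(shallow['data'])` → prints [4, 4, 9, 752]
`print(shallow['nested']['a'])` → prints [6, 7, 451]
`print(deep['data'])` → prints [4, 4, 9]
`print(deep['nested']['a'])` → prints [6, 7]

Answer:
[4, 4, 9, 752]
[6, 7, 451]
[4, 4, 9]
[6, 7]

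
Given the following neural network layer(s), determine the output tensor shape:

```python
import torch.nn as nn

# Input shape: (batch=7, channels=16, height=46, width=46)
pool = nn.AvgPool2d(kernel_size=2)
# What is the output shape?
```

Input: (7, 16, 46, 46) -> Output: (7, 16, 23, 23)

Answer: (7, 16, 23, 23)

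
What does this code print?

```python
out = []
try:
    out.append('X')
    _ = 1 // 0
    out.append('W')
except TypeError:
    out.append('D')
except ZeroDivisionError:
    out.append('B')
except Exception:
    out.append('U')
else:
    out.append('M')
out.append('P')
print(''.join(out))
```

Execution trace: 'X' (try body) → 'B' (except ZeroDivisionError) → 'P' (after the try/except). Output: XBP

Answer: XBP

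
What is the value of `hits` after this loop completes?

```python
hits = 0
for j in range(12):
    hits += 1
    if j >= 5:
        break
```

Loop breaks when j reaches 5, hits is 6
`hits` takes the values: 0 → 1 → 2 → 3 → 4 → 5 → 6

Answer: 6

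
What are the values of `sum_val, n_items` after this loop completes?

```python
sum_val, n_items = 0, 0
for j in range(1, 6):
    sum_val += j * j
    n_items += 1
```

Sum of squares and count
`sum_val, n_items` takes the values: (0, 0) → (1, 0) → (1, 1) → (5, 1) → (5, 2) → (14, 2) → (14, 3) → (30, 3) → (30, 4) → (55, 4) → (55, 5)

Answer: 55, 5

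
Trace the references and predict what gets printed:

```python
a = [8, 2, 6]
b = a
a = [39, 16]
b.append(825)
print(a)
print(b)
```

Key concept: rebinding vs mutation: a is rebound to a new list, b still points at the original.
Step by step:
`a = [8, 2, 6]` → a = [8, 2, 6]
`b = a` → b = [8, 2, 6] (same object as a)
`a = [39, 16]` → a = [39, 16]
`b.append(825)` → b = [8, 2, 6, 825]
`print(a)` → prints [39, 16]
`print(b)` → prints [8, 2, 6, 825]

Answer:
[39, 16]
[8, 2, 6, 825]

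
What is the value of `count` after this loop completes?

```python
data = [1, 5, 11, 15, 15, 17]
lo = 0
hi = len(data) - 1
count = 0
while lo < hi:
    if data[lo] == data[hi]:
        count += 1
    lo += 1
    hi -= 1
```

Count matching pairs from ends
`count` takes the values: 0

Answer: 0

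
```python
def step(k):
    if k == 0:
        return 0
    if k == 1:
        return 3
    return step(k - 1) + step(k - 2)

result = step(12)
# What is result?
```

Build up from base cases: step(0)=0, step(1)=3, step(2)=3, step(3)=6, step(4)=9, step(5)=15, step(6)=24, ..., step(12)=432

Answer: 432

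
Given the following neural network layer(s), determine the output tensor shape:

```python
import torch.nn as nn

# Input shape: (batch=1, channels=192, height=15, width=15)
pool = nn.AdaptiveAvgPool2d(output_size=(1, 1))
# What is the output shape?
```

Input: (1, 192, 15, 15) -> Output: (1, 192, 1, 1)

Answer: (1, 192, 1, 1)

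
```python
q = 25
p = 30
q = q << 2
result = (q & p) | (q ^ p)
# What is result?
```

Trace:
`q = 25` → q = 25
`p = 30` → p = 30
`q = q << 2` → q = 100
`result = (q & p) | (q ^ p)` → result = 126
So result = 126

Answer: 126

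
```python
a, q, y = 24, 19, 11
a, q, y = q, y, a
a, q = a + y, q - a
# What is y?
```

Trace:
`a, q, y = 24, 19, 11` → a = 24; q = 19; y = 11
`a, q, y = q, y, a` → a = 19; q = 11; y = 24
`a, q = a + y, q - a` → a = 43; q = -8
So y = 24

Answer: 24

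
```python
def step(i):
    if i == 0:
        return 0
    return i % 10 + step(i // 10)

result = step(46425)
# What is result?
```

Sum of digits of 46425: 5 + 2 + 4 + 6 + 4 = 21

Answer: 21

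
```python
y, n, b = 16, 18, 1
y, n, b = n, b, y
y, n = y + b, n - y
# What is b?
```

Trace:
`y, n, b = 16, 18, 1` → y = 16; n = 18; b = 1
`y, n, b = n, b, y` → y = 18; n = 1; b = 16
`y, n = y + b, n - y` → y = 34; n = -17
So b = 16

Answer: 16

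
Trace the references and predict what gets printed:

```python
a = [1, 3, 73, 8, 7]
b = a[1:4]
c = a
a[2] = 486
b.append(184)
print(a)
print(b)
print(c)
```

Key concept: slice vs alias.
Step by step:
`a = [1, 3, 73, 8, 7]` → a = [1, 3, 73, 8, 7]
`b = a[1:4]` → b = [3, 73, 8]
`c = a` → c = [1, 3, 73, 8, 7] (same object as a)
`a[2] = 486` → a = [1, 3, 486, 8, 7] (same object as c); c = [1, 3, 486, 8, 7] (same object as a)
`b.append(184)` → b = [3, 73, 8, 184]
`print(a)` → prints [1, 3, 486, 8, 7]
`print(b)` → prints [3, 73, 8, 184]
`print(c)` → prints [1, 3, 486, 8, 7]

Answer:
[1, 3, 486, 8, 7]
[3, 73, 8, 184]
[1, 3, 486, 8, 7]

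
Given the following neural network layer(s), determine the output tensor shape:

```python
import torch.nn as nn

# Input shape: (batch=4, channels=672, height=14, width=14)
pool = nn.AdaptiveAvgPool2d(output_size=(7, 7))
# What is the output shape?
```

Input: (4, 672, 14, 14) -> Output: (4, 672, 7, 7)

Answer: (4, 672, 7, 7)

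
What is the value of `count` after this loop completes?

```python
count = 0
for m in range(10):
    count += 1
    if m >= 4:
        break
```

Loop breaks when m reaches 4, count is 5
`count` takes the values: 0 → 1 → 2 → 3 → 4 → 5

Answer: 5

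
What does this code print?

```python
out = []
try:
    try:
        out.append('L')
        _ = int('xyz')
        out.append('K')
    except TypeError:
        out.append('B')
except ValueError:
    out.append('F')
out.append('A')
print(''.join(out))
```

Execution trace: 'L' (try body) → 'F' (outer except ValueError) → 'A' (after the try/except). Output: LFA

Answer: LFA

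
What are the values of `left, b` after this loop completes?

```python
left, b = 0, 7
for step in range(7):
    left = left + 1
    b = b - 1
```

left goes 0→7, b goes 7→0
`left, b` takes the values: (0, 7) → (1, 7) → (1, 6) → (2, 6) → (2, 5) → (3, 5) → (3, 4) → (4, 4) → (4, 3) → (5, 3) → (5, 2) → (6, 2) → (6, 1) → (7, 1) → (7, 0)

Answer: 7, 0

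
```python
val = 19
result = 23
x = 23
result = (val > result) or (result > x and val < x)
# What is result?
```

Trace:
`val = 19` → val = 19
`result = 23` → result = 23
`x = 23` → x = 23
`result = (val > result) or (result > x and val < x)` → result = False
So result = False

Answer: False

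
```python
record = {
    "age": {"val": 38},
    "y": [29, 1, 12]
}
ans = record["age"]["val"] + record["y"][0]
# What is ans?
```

Trace:
`record = { ...` → record = {'age': {'val': 38}, 'y': [29, 1, 12]}
`ans = record["age"]["val"] + record["y"][0]` → ans = 67
So ans = 67

Answer: 67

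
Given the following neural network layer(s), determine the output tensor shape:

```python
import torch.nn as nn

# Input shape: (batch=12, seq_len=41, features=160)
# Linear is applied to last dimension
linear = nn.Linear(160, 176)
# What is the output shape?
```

Input: (12, 41, 160) -> Output: (12, 41, 176)

Answer: (12, 41, 176)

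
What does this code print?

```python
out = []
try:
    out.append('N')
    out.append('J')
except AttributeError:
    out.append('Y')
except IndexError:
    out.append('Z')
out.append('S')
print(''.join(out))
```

Execution trace: 'N' (try body) → 'J' (try body, no exception) → 'S' (after the try/except). Output: NJS

Answer: NJS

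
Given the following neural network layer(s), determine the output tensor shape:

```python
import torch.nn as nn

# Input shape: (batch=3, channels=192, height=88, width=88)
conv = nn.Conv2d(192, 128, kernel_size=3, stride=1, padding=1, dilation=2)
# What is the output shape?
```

Input: (3, 192, 88, 88) -> Output: (3, 128, 86, 86)

Answer: (3, 128, 86, 86)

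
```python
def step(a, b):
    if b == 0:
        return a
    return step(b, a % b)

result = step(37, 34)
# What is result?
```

step(37, 34) -> step(34, 3) -> step(3, 1) -> step(1, 0) -> 1

Answer: 1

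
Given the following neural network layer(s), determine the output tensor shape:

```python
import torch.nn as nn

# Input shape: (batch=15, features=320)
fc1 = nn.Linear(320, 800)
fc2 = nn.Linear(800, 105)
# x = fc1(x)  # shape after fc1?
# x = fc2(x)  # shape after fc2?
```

Input: (15, 320) -> after fc1: (15, 800) -> Output: (15, 105)

Answer: (15, 105)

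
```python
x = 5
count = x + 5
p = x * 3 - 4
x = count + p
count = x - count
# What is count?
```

Trace:
`x = 5` → x = 5
`count = x + 5` → count = 10
`p = x * 3 - 4` → p = 11
`x = count + p` → x = 21
`count = x - count` → count = 11
So count = 11

Answer: 11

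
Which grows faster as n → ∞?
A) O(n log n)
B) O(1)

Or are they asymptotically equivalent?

O(n log n) vs O(1): Higher order terms dominate.

Answer: A) O(n log n) grows faster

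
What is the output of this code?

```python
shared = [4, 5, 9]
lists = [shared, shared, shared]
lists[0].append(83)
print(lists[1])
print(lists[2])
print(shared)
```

Key concept: list of same reference.
Step by step:
`shared = [4, 5, 9]` → shared = [4, 5, 9]
`lists = [shared, shared, shared]` → lists = [[4, 5, 9], [4, 5, 9], [4, 5, 9]]
`lists[0].append(83)` → shared = [4, 5, 9, 83]; lists = [[4, 5, 9, 83], [4, 5, 9, 83], [4, 5, 9, 83]]
`print(lists[1])` → prints [4, 5, 9, 83]
`print(lists[2])` → prints [4, 5, 9, 83]
`print(shared)` → prints [4, 5, 9, 83]

Answer:
[4, 5, 9, 83]
[4, 5, 9, 83]
[4, 5, 9, 83]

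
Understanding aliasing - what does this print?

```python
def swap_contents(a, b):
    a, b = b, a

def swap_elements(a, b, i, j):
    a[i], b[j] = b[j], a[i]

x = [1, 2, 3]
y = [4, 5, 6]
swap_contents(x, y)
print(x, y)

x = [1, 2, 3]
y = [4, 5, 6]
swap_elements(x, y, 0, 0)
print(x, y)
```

Key concept: parameter rebinding vs mutation.
Step by step:
`x = [1, 2, 3]` → x = [1, 2, 3]
`y = [4, 5, 6]` → y = [4, 5, 6]
`swap_contents(x, y)` → no visible change to tracked variables
`print(x, y)` → prints [1, 2, 3] [4, 5, 6]
`x = [1, 2, 3]` → x = [1, 2, 3]
`y = [4, 5, 6]` → y = [4, 5, 6]
`swap_elements(x, y, 0, 0)` → x = [4, 2, 3]; y = [1, 5, 6]
`print(x, y)` → prints [4, 2, 3] [1, 5, 6]

Answer:
[1, 2, 3] [4, 5, 6]
[4, 2, 3] [1, 5, 6]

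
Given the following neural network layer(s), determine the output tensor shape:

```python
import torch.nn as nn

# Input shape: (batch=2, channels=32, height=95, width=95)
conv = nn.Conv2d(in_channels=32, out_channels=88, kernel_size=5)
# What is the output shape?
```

Input: (2, 32, 95, 95) -> Output: (2, 88, 91, 91)

Answer: (2, 88, 91, 91)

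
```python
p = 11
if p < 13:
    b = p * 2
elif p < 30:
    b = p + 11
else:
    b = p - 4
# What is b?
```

Trace:
`p = 11` → p = 11
`if p < 13: ...` → p < 13 is True → b = 22
So b = 22

Answer: 22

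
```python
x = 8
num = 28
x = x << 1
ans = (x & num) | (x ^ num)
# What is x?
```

Trace:
`x = 8` → x = 8
`num = 28` → num = 28
`x = x << 1` → x = 16
`ans = (x & num) | (x ^ num)` → ans = 28
So x = 16

Answer: 16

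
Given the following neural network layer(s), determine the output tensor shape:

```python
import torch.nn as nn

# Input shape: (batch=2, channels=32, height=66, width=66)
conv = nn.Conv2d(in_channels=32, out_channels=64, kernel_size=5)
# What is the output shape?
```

Input: (2, 32, 66, 66) -> Output: (2, 64, 62, 62)

Answer: (2, 64, 62, 62)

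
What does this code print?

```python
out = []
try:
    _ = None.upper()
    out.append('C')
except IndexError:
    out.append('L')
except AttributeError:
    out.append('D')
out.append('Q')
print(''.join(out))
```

Execution trace: 'D' (except AttributeError) → 'Q' (after the try/except). Output: DQ

Answer: DQ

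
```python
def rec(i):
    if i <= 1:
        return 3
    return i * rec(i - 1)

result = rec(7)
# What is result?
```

rec(7) = 7 * 6 * 5 * 4 * 3 * 2 * 3 = 15120

Answer: 15120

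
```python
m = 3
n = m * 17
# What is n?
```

Trace:
`m = 3` → m = 3
`n = m * 17` → n = 51
So n = 51

Answer: 51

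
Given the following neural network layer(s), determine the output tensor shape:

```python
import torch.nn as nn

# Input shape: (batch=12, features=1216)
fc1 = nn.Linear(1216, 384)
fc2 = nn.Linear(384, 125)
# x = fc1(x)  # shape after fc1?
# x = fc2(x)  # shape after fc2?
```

Input: (12, 1216) -> after fc1: (12, 384) -> Output: (12, 125)

Answer: (12, 125)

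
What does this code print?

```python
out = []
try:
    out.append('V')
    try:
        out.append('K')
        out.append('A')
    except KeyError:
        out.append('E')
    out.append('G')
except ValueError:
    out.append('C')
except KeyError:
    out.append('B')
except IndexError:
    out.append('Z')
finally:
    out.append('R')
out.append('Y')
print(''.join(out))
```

Execution trace: 'V' (try body) → 'K' (inner try body) → 'A' (inner try body, no exception) → 'G' (try body, no exception) → 'R' (finally) → 'Y' (after the try/except). Output: VKAGRY

Answer: VKAGRY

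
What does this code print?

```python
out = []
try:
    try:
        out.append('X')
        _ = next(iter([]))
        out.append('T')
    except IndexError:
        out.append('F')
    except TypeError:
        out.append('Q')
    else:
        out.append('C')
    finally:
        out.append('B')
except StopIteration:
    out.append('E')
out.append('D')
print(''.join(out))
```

Execution trace: 'X' (try body) → 'B' (finally) → 'E' (outer except StopIteration) → 'D' (after the try/except). Output: XBED

Answer: XBED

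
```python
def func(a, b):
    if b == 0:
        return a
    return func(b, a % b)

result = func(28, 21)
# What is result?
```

func(28, 21) -> func(21, 7) -> func(7, 0) -> 7

Answer: 7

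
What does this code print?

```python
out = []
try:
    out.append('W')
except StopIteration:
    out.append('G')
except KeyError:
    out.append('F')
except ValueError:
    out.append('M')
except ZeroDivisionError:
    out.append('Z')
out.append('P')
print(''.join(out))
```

Execution trace: 'W' (try body, no exception) → 'P' (after the try/except). Output: WP

Answer: WP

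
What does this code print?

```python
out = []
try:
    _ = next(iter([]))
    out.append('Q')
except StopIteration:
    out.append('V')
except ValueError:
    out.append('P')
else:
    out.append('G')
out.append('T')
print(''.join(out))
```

Execution trace: 'V' (except StopIteration) → 'T' (after the try/except). Output: VT

Answer: VT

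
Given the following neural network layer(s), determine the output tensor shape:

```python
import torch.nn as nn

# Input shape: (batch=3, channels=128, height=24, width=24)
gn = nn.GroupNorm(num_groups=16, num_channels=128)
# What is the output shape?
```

Input: (3, 128, 24, 24) -> Output: (3, 128, 24, 24)

Answer: (3, 128, 24, 24)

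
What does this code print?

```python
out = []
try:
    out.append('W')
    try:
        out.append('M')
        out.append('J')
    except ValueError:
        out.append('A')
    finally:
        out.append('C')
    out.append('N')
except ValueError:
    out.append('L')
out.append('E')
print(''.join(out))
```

Execution trace: 'W' (try body) → 'M' (inner try body) → 'J' (inner try body, no exception) → 'C' (inner finally) → 'N' (try body, no exception) → 'E' (after the try/except). Output: WMJCNE

Answer: WMJCNE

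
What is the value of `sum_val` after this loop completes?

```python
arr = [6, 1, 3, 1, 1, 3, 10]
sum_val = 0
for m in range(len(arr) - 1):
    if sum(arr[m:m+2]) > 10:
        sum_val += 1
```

Count windows with sum > 10
`sum_val` takes the values: 0 → 1

Answer: 1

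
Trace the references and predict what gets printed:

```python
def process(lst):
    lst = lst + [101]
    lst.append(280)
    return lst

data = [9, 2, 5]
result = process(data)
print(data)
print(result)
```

Key concept: rebinding parameter vs mutation.
Step by step:
`data = [9, 2, 5]` → data = [9, 2, 5]
`result = process(data)` → result = [9, 2, 5, 101, 280]
`print(data)` → prints [9, 2, 5]
`print(result)` → prints [9, 2, 5, 101, 280]

Answer:
[9, 2, 5]
[9, 2, 5, 101, 280]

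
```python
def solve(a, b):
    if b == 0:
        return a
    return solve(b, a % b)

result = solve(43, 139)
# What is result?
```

solve(43, 139) -> solve(139, 43) -> solve(43, 10) -> solve(10, 3) -> solve(3, 1) -> solve(1, 0) -> 1

Answer: 1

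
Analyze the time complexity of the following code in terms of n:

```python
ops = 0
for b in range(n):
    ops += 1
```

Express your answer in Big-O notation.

Each loop level contributes: n. Multiplying the contributions gives O(n).

Answer: O(n)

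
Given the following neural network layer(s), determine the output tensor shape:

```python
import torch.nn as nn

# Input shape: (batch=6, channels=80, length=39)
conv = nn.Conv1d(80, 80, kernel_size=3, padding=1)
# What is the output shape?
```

Input: (6, 80, 39) -> Output: (6, 80, 39)

Answer: (6, 80, 39)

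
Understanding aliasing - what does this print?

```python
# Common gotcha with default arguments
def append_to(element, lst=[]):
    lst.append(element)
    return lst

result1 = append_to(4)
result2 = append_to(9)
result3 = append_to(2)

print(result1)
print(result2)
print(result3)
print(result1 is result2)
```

Key concept: mutable default argument gotcha.
Step by step:
`result1 = append_to(4)` → result1 = [4]
`result2 = append_to(9)` → result1 = [4, 9] (same object as result2); result2 = [4, 9] (same object as result1)
`result3 = append_to(2)` → result1 = [4, 9, 2] (same object as result2, result3); result2 = [4, 9, 2] (same object as result1, result3); result3 = [4, 9, 2] (same object as result1, result2)
`print(result1)` → prints [4, 9, 2]
`print(result2)` → prints [4, 9, 2]
`print(result3)` → prints [4, 9, 2]
`print(result1 is result2)` → prints True

Answer:
[4, 9, 2]
[4, 9, 2]
[4, 9, 2]
True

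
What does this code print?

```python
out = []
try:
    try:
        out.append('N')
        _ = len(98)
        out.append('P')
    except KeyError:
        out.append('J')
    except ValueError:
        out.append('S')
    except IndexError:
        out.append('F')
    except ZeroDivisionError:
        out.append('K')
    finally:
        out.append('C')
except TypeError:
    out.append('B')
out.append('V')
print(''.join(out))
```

Execution trace: 'N' (try body) → 'C' (finally) → 'B' (outer except TypeError) → 'V' (after the try/except). Output: NCBV

Answer: NCBV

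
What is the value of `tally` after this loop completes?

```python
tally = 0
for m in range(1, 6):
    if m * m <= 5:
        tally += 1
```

Count numbers where m² ≤ 5
`tally` takes the values: 0 → 1 → 2

Answer: 2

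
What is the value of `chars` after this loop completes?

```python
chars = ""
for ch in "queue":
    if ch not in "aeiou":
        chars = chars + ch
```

Remove vowels from 'queue'
`chars` takes the values: "" → "q"

Answer: "q"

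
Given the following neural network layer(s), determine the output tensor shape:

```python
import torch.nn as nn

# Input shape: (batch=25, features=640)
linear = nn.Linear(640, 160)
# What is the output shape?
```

Input: (25, 640) -> Output: (25, 160)

Answer: (25, 160)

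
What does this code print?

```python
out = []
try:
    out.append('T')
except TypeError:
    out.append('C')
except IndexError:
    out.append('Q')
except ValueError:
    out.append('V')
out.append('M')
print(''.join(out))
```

Execution trace: 'T' (try body, no exception) → 'M' (after the try/except). Output: TM

Answer: TM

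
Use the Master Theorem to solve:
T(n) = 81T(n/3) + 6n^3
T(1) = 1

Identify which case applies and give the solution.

a=81, b=3, f(n)=6n^3. log_3(81) = 4. Since c=3 < 4, Case 1 applies: T(n) = Θ(n^log_b(a)) = O(n^4).

Answer: O(n^4) - Case 1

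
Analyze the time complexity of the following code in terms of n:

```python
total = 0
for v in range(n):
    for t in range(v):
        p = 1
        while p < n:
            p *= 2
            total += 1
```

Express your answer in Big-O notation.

Each loop level contributes: n × n × log n. Multiplying the contributions gives O(n^2 log n).

Answer: O(n^2 log n)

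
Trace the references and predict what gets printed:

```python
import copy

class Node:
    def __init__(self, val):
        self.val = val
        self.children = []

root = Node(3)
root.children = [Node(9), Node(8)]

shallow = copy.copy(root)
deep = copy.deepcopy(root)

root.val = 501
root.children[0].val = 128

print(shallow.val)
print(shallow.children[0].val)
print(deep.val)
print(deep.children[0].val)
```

Key concept: deep copy with custom objects.
Step by step:
`root = Node(3)` → root = Node(val=3, children=[])
`root.children = [Node(9), Node(8)]` → root = Node(val=3, children=[Node(val=9, children=[]), Node(val=8, children=[])])
`shallow = copy.copy(root)` → shallow = Node(val=3, children=[Node(val=9, children=[]), Node(val=8, children=[])])
`deep = copy.deepcopy(root)` → deep = Node(val=3, children=[Node(val=9, children=[]), Node(val=8, children=[])])
`root.val = 501` → root = Node(val=501, children=[Node(val=9, children=[]), Node(val=8, children=[])])
`root.children[0].val = 128` → root = Node(val=501, children=[Node(val=128, children=[]), Node(val=8, children=[])]); shallow = Node(val=3, children=[Node(val=128, children=[]), Node(val=8, children=[])])
`print(shallow.val)` → prints 3
`print(shallow.children[0].val)` → prints 128
`print(deep.val)` → prints 3
`print(deep.children[0].val)` → prints 9

Answer:
3
128
3
9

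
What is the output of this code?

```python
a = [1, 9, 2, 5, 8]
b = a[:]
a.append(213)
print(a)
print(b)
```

Key concept: slice [:] creates copy.
Step by step:
`a = [1, 9, 2, 5, 8]` → a = [1, 9, 2, 5, 8]
`b = a[:]` → b = [1, 9, 2, 5, 8]
`a.append(213)` → a = [1, 9, 2, 5, 8, 213]
`print(a)` → prints [1, 9, 2, 5, 8, 213]
`print(b)` → prints [1, 9, 2, 5, 8]

Answer:
[1, 9, 2, 5, 8, 213]
[1, 9, 2, 5, 8]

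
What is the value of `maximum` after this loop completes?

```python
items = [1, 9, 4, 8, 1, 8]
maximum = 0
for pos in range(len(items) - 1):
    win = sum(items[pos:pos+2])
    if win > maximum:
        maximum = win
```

Max sum of 2-element window in [1, 9, 4, 8, 1, 8]
`maximum` takes the values: 0 → 10 → 13

Answer: 13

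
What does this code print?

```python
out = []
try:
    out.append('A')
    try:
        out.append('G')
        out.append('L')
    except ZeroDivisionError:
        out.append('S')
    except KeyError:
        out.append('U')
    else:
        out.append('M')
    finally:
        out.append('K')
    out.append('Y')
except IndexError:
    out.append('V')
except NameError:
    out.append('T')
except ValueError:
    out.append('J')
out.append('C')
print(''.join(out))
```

Execution trace: 'A' (try body) → 'G' (inner try body) → 'L' (inner try body, no exception) → 'M' (inner else) → 'K' (inner finally) → 'Y' (try body, no exception) → 'C' (after the try/except). Output: AGLMKYC

Answer: AGLMKYC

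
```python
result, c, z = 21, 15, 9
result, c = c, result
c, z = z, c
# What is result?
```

Trace:
`result, c, z = 21, 15, 9` → result = 21; c = 15; z = 9
`result, c = c, result` → result = 15; c = 21
`c, z = z, c` → c = 9; z = 21
So result = 15

Answer: 15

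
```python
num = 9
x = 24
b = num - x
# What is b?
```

Trace:
`num = 9` → num = 9
`x = 24` → x = 24
`b = num - x` → b = -15
So b = -15

Answer: -15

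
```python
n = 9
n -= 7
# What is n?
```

Trace:
`n = 9` → n = 9
`n -= 7` → n = 2
So n = 2

Answer: 2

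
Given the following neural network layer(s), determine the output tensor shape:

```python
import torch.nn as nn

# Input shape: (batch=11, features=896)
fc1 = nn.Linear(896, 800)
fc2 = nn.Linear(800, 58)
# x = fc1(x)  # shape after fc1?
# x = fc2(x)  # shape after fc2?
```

Input: (11, 896) -> after fc1: (11, 800) -> Output: (11, 58)

Answer: (11, 58)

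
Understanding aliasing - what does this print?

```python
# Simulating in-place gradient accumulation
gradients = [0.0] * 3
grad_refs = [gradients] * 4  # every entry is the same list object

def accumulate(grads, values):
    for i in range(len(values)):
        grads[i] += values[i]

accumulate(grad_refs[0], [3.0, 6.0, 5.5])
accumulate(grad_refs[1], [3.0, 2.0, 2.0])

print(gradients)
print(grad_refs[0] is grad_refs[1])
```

Key concept: gradient accumulation aliasing.
Step by step:
`gradients = [0.0] * 3` → gradients = [0.0, 0.0, 0.0]
`grad_refs = [gradients] * 4` → grad_refs = [[0.0, 0.0, 0.0], [0.0, 0.0, 0.0], [0.0, 0.0, 0.0], [0.0, 0.0, 0.0]]
`accumulate(grad_refs[0], [3.0, 6.0, 5.5])` → gradients = [3.0, 6.0, 5.5]; grad_refs = [[3.0, 6.0, 5.5], [3.0, 6.0, 5.5], [3.0, 6.0, 5.5], [3.0, 6.0, 5.5]]
`accumulate(grad_refs[1], [3.0, 2.0, 2.0])` → gradients = [6.0, 8.0, 7.5]; grad_refs = [[6.0, 8.0, 7.5], [6.0, 8.0, 7.5], [6.0, 8.0, 7.5], [6.0, 8.0, 7.5]]
`print(gradients)` → prints [6.0, 8.0, 7.5]
`print(grad_refs[0] is grad_refs[1])` → prints True

Answer:
[6.0, 8.0, 7.5]
True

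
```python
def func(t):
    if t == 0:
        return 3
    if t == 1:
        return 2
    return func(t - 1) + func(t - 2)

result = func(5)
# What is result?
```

Build up from base cases: func(0)=3, func(1)=2, func(2)=5, func(3)=7, func(4)=12, func(5)=19

Answer: 19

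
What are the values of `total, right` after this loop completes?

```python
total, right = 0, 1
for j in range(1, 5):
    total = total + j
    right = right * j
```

Sum and factorial of 1 to 4
`total, right` takes the values: (0, 1) → (1, 1) → (3, 1) → (3, 2) → (6, 2) → (6, 6) → (10, 6) → (10, 24)

Answer: 10, 24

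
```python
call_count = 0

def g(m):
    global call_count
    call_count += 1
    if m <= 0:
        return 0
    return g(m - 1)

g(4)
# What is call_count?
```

Linear recursion stepping by 1: 5 calls from m=4 down to ≤0.

Answer: 5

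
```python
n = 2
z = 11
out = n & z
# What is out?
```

Trace:
`n = 2` → n = 2
`z = 11` → z = 11
`out = n & z` → out = 2
So out = 2

Answer: 2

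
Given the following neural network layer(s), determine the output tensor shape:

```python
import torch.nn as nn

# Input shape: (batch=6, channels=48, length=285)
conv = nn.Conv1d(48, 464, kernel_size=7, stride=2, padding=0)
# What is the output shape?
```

Input: (6, 48, 285) -> Output: (6, 464, 140)

Answer: (6, 464, 140)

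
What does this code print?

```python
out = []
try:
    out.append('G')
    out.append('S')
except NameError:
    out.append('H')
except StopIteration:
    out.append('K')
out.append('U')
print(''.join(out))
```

Execution trace: 'G' (try body) → 'S' (try body, no exception) → 'U' (after the try/except). Output: GSU

Answer: GSU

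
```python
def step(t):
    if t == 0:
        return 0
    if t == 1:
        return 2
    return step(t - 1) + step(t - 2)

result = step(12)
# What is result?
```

Build up from base cases: step(0)=0, step(1)=2, step(2)=2, step(3)=4, step(4)=6, step(5)=10, step(6)=16, ..., step(12)=288

Answer: 288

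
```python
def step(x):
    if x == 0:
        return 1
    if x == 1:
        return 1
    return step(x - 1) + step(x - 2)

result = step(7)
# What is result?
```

Build up from base cases: step(0)=1, step(1)=1, step(2)=2, step(3)=3, step(4)=5, step(5)=8, step(6)=13, ..., step(7)=21

Answer: 21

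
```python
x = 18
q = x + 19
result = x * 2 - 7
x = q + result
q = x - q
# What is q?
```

Trace:
`x = 18` → x = 18
`q = x + 19` → q = 37
`result = x * 2 - 7` → result = 29
`x = q + result` → x = 66
`q = x - q` → q = 29
So q = 29

Answer: 29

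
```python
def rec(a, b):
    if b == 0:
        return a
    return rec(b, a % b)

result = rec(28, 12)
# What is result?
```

rec(28, 12) -> rec(12, 4) -> rec(4, 0) -> 4

Answer: 4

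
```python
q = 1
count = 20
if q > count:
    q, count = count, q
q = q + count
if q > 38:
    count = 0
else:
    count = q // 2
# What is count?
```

Trace:
`q = 1` → q = 1
`count = 20` → count = 20
`if q > count: ...` → q > count is False → no variable changes
`q = q + count` → q = 21
`if q > 38: ...` → q > 38 is False, take else branch → count = 10
So count = 10

Answer: 10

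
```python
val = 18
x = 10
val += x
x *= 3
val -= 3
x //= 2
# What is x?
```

Trace:
`val = 18` → val = 18
`x = 10` → x = 10
`val += x` → val = 28
`x *= 3` → x = 30
`val -= 3` → val = 25
`x //= 2` → x = 15
So x = 15

Answer: 15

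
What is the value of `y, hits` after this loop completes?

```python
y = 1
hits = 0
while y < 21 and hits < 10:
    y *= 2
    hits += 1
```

Double until >= 21 or 10 iterations
`y, hits` takes the values: (1, 0) → (2, 0) → (2, 1) → (4, 1) → (4, 2) → (8, 2) → (8, 3) → (16, 3) → (16, 4) → (32, 4) → (32, 5)

Answer: 32, 5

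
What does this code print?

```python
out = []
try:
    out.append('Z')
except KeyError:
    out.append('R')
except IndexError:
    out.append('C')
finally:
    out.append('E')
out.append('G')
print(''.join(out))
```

Execution trace: 'Z' (try body, no exception) → 'E' (finally) → 'G' (after the try/except). Output: ZEG

Answer: ZEG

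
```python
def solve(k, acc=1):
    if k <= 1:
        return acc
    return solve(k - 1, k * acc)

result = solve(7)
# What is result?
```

Accumulator trace (n, acc): (7, 1) -> (6, 7) -> (5, 42) -> (4, 210) -> (3, 840) -> (2, 2520) -> (1, 5040) -> return 5040

Answer: 5040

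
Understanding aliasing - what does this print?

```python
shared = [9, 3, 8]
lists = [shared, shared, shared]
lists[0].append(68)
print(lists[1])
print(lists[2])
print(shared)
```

Key concept: list of same reference.
Step by step:
`shared = [9, 3, 8]` → shared = [9, 3, 8]
`lists = [shared, shared, shared]` → lists = [[9, 3, 8], [9, 3, 8], [9, 3, 8]]
`lists[0].append(68)` → shared = [9, 3, 8, 68]; lists = [[9, 3, 8, 68], [9, 3, 8, 68], [9, 3, 8, 68]]
`print(lists[1])` → prints [9, 3, 8, 68]
`print(lists[2])` → prints [9, 3, 8, 68]
`print(shared)` → prints [9, 3, 8, 68]

Answer:
[9, 3, 8, 68]
[9, 3, 8, 68]
[9, 3, 8, 68]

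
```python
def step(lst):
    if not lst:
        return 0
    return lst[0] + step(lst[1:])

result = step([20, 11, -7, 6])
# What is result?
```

20 + 11 + (-7) + 6 + 0 = 30

Answer: 30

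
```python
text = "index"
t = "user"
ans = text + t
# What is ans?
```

Trace:
`text = "index"` → text = 'index'
`t = "user"` → t = 'user'
`ans = text + t` → ans = 'indexuser'
So ans = 'indexuser'

Answer: 'indexuser'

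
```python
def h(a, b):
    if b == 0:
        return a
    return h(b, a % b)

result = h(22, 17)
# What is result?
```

h(22, 17) -> h(17, 5) -> h(5, 2) -> h(2, 1) -> h(1, 0) -> 1

Answer: 1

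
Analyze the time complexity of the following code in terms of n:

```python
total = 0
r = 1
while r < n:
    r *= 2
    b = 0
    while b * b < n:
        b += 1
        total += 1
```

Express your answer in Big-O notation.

Each loop level contributes: log n × √n. Multiplying the contributions gives O(√n log n).

Answer: O(√n log n)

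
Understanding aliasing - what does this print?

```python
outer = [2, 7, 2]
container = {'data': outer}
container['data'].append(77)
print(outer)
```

Key concept: dict holds reference to list.
Step by step:
`outer = [2, 7, 2]` → outer = [2, 7, 2]
`container = {'data': outer}` → container = {'data': [2, 7, 2]}
`container['data'].append(77)` → outer = [2, 7, 2, 77]; container = {'data': [2, 7, 2, 77]}
`print(outer)` → prints [2, 7, 2, 77]

Answer: [2, 7, 2, 77]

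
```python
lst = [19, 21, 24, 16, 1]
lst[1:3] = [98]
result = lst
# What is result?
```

Trace:
`lst = [19, 21, 24, 16, 1]` → lst = [19, 21, 24, 16, 1]
`lst[1:3] = [98]` → lst = [19, 98, 16, 1]
`result = lst` → result = [19, 98, 16, 1]
So result = [19, 98, 16, 1]

Answer: [19, 98, 16, 1]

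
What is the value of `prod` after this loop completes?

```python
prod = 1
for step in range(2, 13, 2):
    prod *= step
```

Product of even numbers 2 to 12
`prod` takes the values: 1 → 2 → 8 → 48 → 384 → 3840 → 46080

Answer: 46080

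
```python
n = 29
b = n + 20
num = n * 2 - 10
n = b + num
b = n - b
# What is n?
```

Trace:
`n = 29` → n = 29
`b = n + 20` → b = 49
`num = n * 2 - 10` → num = 48
`n = b + num` → n = 97
`b = n - b` → b = 48
So n = 97

Answer: 97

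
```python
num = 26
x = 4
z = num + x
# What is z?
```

Trace:
`num = 26` → num = 26
`x = 4` → x = 4
`z = num + x` → z = 30
So z = 30

Answer: 30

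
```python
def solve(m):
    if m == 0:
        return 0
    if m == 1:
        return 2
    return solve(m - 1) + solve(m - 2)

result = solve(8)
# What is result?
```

Build up from base cases: solve(0)=0, solve(1)=2, solve(2)=2, solve(3)=4, solve(4)=6, solve(5)=10, solve(6)=16, ..., solve(8)=42

Answer: 42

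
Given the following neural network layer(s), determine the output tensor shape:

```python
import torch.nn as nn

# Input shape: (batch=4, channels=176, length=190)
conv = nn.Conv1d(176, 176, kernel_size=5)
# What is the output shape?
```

Input: (4, 176, 190) -> Output: (4, 176, 186)

Answer: (4, 176, 186)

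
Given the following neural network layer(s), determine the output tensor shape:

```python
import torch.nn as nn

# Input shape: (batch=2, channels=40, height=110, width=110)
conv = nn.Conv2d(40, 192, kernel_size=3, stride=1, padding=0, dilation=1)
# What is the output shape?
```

Input: (2, 40, 110, 110) -> Output: (2, 192, 108, 108)

Answer: (2, 192, 108, 108)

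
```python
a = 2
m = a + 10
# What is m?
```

Trace:
`a = 2` → a = 2
`m = a + 10` → m = 12
So m = 12

Answer: 12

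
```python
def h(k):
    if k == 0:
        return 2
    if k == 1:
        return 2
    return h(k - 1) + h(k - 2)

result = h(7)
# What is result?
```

Build up from base cases: h(0)=2, h(1)=2, h(2)=4, h(3)=6, h(4)=10, h(5)=16, h(6)=26, ..., h(7)=42

Answer: 42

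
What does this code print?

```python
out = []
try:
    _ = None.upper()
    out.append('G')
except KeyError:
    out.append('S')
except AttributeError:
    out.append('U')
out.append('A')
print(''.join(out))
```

Execution trace: 'U' (except AttributeError) → 'A' (after the try/except). Output: UA

Answer: UA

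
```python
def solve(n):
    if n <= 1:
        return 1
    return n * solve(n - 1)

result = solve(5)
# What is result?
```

solve(5) = 5 * 4 * 3 * 2 * 1 = 120

Answer: 120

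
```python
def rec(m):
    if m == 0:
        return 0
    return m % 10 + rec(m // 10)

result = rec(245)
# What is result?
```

Sum of digits of 245: 5 + 4 + 2 = 11

Answer: 11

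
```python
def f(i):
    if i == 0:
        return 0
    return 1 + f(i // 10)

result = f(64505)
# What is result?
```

Count of digits of 64505: 5

Answer: 5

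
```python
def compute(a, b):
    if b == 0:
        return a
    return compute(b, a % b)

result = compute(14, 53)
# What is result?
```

compute(14, 53) -> compute(53, 14) -> compute(14, 11) -> compute(11, 3) -> compute(3, 2) -> compute(2, 1) -> compute(1, 0) -> 1

Answer: 1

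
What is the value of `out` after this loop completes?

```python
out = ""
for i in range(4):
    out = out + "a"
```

Repeat 'a' 4 times
`out` takes the values: "" → "a" → "aa" → "aaa" → "aaaa"

Answer: "aaaa"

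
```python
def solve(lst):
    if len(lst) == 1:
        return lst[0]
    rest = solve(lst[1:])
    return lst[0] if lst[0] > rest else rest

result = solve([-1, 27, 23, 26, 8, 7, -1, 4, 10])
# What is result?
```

Recursive max over [-1, 27, 23, 26, 8, 7, -1, 4, 10] = 27

Answer: 27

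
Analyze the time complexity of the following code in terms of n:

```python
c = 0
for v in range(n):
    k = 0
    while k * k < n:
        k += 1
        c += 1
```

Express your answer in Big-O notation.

Each loop level contributes: n × √n. Multiplying the contributions gives O(n√n).

Answer: O(n√n)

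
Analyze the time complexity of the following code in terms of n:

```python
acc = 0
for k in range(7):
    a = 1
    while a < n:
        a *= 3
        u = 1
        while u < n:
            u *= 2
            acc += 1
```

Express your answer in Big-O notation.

Each loop level contributes: 1 × log n × log n. Multiplying the contributions gives O(log² n).

Answer: O(log² n)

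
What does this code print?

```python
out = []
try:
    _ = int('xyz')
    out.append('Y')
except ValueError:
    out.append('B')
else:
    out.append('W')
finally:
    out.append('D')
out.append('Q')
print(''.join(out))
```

Execution trace: 'B' (except ValueError) → 'D' (finally) → 'Q' (after the try/except). Output: BDQ

Answer: BDQ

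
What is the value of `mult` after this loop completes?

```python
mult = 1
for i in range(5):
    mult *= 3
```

3^5 = 243
`mult` takes the values: 1 → 3 → 9 → 27 → 81 → 243

Answer: 243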